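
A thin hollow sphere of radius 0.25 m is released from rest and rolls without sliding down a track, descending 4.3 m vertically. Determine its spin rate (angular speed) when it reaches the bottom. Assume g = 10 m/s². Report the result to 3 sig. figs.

ω ≈ 28.7 rad/s

For this body I = (2/3)MR², i.e. k = I/(MR²) = 2/3.
The rolling condition ω = v/R makes the rotational term ½I(v/R)² = ½kMv², so KE_total = ½(1+k)Mv² = (5/6)Mv².
Energy conservation Mgh = ½(1+k)Mv² gives v = √(2gh/(1+k)) = √(2 × 10 × 4.3 / 1.667) = 7.183 m/s.
Then ω = v/R = 7.183 / 0.25 ≈ 28.7 rad/s.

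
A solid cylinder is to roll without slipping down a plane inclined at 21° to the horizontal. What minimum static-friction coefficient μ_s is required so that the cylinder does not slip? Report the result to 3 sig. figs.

μ_min ≈ 0.128

Here I = (1/2)MR², so the shape factor k = I/(MR²) = 0.5.
Translational: Mg sinθ − f = Ma. Rotational about the CM: fR = Iα = kMRa, so f = kMa.
These give a = g sinθ/(1+k) and the required friction f = kMg sinθ/(1+k).
With N = Mg cosθ, the no-slip condition f ≤ μN gives μ_min = f/N = k tanθ/(1+k).
μ_min = 0.5 × tan21° / 1.5 ≈ 0.128.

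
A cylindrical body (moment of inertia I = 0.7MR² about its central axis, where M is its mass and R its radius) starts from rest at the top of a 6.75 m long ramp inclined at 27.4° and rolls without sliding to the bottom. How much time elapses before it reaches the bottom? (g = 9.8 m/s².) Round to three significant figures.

t ≈ 2.26 s

For this body I = 0.7MR², i.e. k = I/(MR²) = 0.7.
Translational: Mg sinθ − f = Ma. Rotational about the CM: fR = Iα = kMRa, so f = kMa.
Hence a = g sinθ/(1+k) = 9.8×sin27.4°/1.7 = 2.653 m/s².
Starting from rest, L = ½at², so t = √(2L/a) = √(2×6.75/2.653) ≈ 2.26 s.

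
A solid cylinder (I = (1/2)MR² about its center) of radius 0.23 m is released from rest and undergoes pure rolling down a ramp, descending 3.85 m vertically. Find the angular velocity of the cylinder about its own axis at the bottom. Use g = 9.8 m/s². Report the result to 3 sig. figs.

ω ≈ 30.8 rad/s

With I = (1/2)MR², the ratio k = I/(MR²) is 0.5.
Pure rolling means v = ωR; then KE = ½Mv² + ½I(v/R)² = ½(1+k)Mv² = (3/4)Mv².
Energy conservation Mgh = ½(1+k)Mv² gives v = √(2gh/(1+k)) = √(2 × 9.8 × 3.85 / 1.5) = 7.093 m/s.
Then ω = v/R = 7.093 / 0.23 ≈ 30.8 rad/s.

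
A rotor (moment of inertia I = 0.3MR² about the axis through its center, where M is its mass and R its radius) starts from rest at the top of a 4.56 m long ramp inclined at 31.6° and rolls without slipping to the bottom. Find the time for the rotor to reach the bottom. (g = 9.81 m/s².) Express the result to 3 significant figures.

Here I = 0.3MR², so the shape factor k = I/(MR²) = 0.3.
Along the incline Mg sinθ − f = Ma, and torque about the center fR = Iα = kMR²(a/R) gives f = kMa.
Hence a = g sinθ/(1+k) = 9.81×sin31.6°/1.3 = 3.954 m/s².
With constant a from rest, t = √(2L/a) = √(2·4.56/3.954) ≈ 1.52 s.

t ≈ 1.52 s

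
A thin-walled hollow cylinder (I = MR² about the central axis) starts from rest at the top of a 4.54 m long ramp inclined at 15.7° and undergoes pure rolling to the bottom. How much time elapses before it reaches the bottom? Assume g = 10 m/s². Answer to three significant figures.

t ≈ 2.59 s

Here I = MR², so the shape factor k = I/(MR²) = 1.
Translational: Mg sinθ − f = Ma. Rotational about the CM: fR = Iα = kMRa, so f = kMa.
Hence a = g sinθ/(1+k) = 10×sin15.7°/2 = 1.353 m/s².
With constant a from rest, t = √(2L/a) = √(2·4.54/1.353) ≈ 2.59 s.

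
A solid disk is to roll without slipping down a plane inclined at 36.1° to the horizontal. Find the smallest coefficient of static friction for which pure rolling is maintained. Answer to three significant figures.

μ_min ≈ 0.243

With I = (1/2)MR², the ratio k = I/(MR²) is 0.5.
Newton's second law down the slope: Mg sinθ − f = Ma. The torque equation fR = Iα (with α = a/R) gives f = kMa.
These give a = g sinθ/(1+k) and the required friction f = kMg sinθ/(1+k).
The normal force is N = Mg cosθ, so μ_min = f/N = k tanθ/(1+k).
μ_min = 0.5 × tan36.1° / 1.5 ≈ 0.243.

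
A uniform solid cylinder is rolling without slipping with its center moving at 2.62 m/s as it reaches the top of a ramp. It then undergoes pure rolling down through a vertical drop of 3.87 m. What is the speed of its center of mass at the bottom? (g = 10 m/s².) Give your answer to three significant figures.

v ≈ 7.65 m/s

With I = (1/2)MR², the ratio k = I/(MR²) is 0.5.
Rolling without slipping gives ω = v/R, so the total kinetic energy is ½Mv² + ½Iω² = ½(1+k)Mv² = (3/4)Mv².
Conserving energy between top and bottom: (3/4)Mv² = (3/4)Mv₀² + Mgh, hence v² = v₀² + 2gh/(1+k).
v = √(2.62² + 2×10×3.87/1.5) = √58.46 ≈ 7.65 m/s.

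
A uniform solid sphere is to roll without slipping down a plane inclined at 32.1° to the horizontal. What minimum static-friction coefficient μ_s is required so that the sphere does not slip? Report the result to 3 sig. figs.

The moment of inertia is (2/5)MR², giving k ≡ I/(MR²) = 0.4.
Along the incline Mg sinθ − f = Ma, and torque about the center fR = Iα = kMR²(a/R) gives f = kMa.
These give a = g sinθ/(1+k) and the required friction f = kMg sinθ/(1+k).
With N = Mg cosθ, the no-slip condition f ≤ μN gives μ_min = f/N = k tanθ/(1+k).
μ_min = 0.4 × tan32.1° / 1.4 ≈ 0.179.

μ_min ≈ 0.179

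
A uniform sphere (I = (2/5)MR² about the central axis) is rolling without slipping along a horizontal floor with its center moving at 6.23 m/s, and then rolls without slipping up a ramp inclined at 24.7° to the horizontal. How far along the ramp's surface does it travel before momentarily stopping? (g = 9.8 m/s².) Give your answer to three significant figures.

d ≈ 6.63 m

For this body I = (2/5)MR², i.e. k = I/(MR²) = 0.4.
The rolling condition ω = v/R makes the rotational term ½I(v/R)² = ½kMv², so KE_total = ½(1+k)Mv² = (7/10)Mv².
Setting this equal to Mgh gives the vertical rise h = (1+k)v₀²/(2g) = 1.4×6.23²/(2×9.8) = 2.772 m.
The distance along the slope is d = h/sinθ = 2.772/sin24.7° ≈ 6.63 m.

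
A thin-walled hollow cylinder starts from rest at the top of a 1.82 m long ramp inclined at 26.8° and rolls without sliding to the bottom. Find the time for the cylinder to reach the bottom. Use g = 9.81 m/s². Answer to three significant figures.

With I = MR², the ratio k = I/(MR²) is 1.
Translational: Mg sinθ − f = Ma. Rotational about the CM: fR = Iα = kMRa, so f = kMa.
Hence a = g sinθ/(1+k) = 9.81×sin26.8°/2 = 2.212 m/s².
With constant a from rest, t = √(2L/a) = √(2·1.82/2.212) ≈ 1.28 s.

t ≈ 1.28 s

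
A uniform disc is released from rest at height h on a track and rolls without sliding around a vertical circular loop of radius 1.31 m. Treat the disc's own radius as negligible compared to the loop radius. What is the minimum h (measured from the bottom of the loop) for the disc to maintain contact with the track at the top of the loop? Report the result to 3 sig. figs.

h_min ≈ 3.60 m

For this body I = (1/2)MR², i.e. k = I/(MR²) = 0.5.
At the top of the loop, the minimum-contact condition is Mg = Mv_top²/r, so v_top² = gr.
With ω = v/R, the kinetic energy at speed v is ½(1+k)Mv² = (3/4)Mv².
Energy conservation from release (height h) to the top (height 2r): Mgh = Mg(2r) + (3/4)M·gr.
Thus h_min = 2r + (1+k)r/2 = r(2 + 1.5/2) = 1.31 × 2.75 ≈ 3.60 m.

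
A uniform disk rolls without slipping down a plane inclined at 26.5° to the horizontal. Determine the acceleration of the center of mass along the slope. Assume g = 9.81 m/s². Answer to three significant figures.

Here I = (1/2)MR², so the shape factor k = I/(MR²) = 0.5.
Along the incline Mg sinθ − f = Ma, and torque about the center fR = Iα = kMR²(a/R) gives f = kMa.
Eliminating f: Mg sinθ = (1+k)Ma, so a = g sinθ/(1+k) = 9.81 × sin26.5° / 1.5 ≈ 2.92 m/s².

a ≈ 2.92 m/s²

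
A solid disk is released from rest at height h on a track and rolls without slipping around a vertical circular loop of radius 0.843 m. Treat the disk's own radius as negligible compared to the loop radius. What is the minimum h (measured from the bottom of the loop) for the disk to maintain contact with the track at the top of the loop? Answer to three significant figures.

For this body I = (1/2)MR², i.e. k = I/(MR²) = 0.5.
At the top, contact is just lost when gravity alone supplies the centripetal force: Mg = Mv_top²/r, i.e. v_top² = gr.
With ω = v/R, the kinetic energy at speed v is ½(1+k)Mv² = (3/4)Mv².
Energy conservation from release (height h) to the top (height 2r): Mgh = Mg(2r) + (3/4)M·gr.
Thus h_min = 2r + (1+k)r/2 = r(2 + 1.5/2) = 0.843 × 2.75 ≈ 2.32 m.

h_min ≈ 2.32 m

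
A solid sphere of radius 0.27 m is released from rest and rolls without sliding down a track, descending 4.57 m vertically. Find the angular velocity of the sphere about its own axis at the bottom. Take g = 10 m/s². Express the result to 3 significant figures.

With I = (2/5)MR², the ratio k = I/(MR²) is 0.4.
The rolling condition ω = v/R makes the rotational term ½I(v/R)² = ½kMv², so KE_total = ½(1+k)Mv² = (7/10)Mv².
Energy conservation Mgh = ½(1+k)Mv² gives v = √(2gh/(1+k)) = √(2 × 10 × 4.57 / 1.4) = 8.08 m/s.
Then ω = v/R = 8.08 / 0.27 ≈ 29.9 rad/s.

ω ≈ 29.9 rad/s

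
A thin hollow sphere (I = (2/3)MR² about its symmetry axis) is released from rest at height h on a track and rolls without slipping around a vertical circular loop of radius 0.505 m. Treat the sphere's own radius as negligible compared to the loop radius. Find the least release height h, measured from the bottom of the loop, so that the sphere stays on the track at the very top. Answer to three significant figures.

h_min ≈ 1.43 m

With I = (2/3)MR², the ratio k = I/(MR²) is 2/3.
At the top of the loop, the minimum-contact condition is Mg = Mv_top²/r, so v_top² = gr.
With ω = v/R, the kinetic energy at speed v is ½(1+k)Mv² = (5/6)Mv².
Energy conservation from release (height h) to the top (height 2r): Mgh = Mg(2r) + (5/6)M·gr.
Thus h_min = 2r + (1+k)r/2 = r(2 + 1.667/2) = 0.505 × 2.833 ≈ 1.43 m.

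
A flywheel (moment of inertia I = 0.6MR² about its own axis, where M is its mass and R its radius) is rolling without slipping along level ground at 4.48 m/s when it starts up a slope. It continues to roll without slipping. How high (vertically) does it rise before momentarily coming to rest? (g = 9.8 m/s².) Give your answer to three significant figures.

The moment of inertia is 0.6MR², giving k ≡ I/(MR²) = 0.6.
Since it rolls without slipping, ω = v/R and KE = ½Mv² + ½Iω² = ½(1+k)Mv² = (4/5)Mv².
All of this converts to potential energy at the highest point: (4/5)Mv₀² = Mgh.
Thus h = (1+k)v₀²/(2g) = 1.6 × 4.48² / (2 × 9.8) ≈ 1.64 m.

h ≈ 1.64 m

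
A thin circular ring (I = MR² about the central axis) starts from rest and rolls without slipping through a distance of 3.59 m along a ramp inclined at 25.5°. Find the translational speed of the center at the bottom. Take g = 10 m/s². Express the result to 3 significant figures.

With I = MR², the ratio k = I/(MR²) is 1.
Rolling without slipping gives ω = v/R, so the total kinetic energy is ½Mv² + ½Iω² = ½(1+k)Mv² = Mv².
The vertical drop is h = L sinθ = 3.59 × sin25.5° = 1.546 m.
Energy conservation: Mgh = Mv², so v = √(2gh/(1+k)) = √(2 × 10 × 1.546 / 2) ≈ 3.93 m/s.

v ≈ 3.93 m/s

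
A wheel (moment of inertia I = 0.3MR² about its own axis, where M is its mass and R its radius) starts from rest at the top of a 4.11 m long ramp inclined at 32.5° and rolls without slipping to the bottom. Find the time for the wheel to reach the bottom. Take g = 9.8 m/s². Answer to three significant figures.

t ≈ 1.42 s

The moment of inertia is 0.3MR², giving k ≡ I/(MR²) = 0.3.
Along the incline Mg sinθ − f = Ma, and torque about the center fR = Iα = kMR²(a/R) gives f = kMa.
Hence a = g sinθ/(1+k) = 9.8×sin32.5°/1.3 = 4.05 m/s².
Starting from rest, L = ½at², so t = √(2L/a) = √(2×4.11/4.05) ≈ 1.42 s.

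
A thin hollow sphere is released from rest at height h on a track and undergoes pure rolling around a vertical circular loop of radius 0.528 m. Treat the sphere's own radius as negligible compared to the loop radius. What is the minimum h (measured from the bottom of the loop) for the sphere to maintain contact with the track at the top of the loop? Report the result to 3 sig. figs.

The moment of inertia is (2/3)MR², giving k ≡ I/(MR²) = 2/3.
At the top, contact is just lost when gravity alone supplies the centripetal force: Mg = Mv_top²/r, i.e. v_top² = gr.
With ω = v/R, the kinetic energy at speed v is ½(1+k)Mv² = (5/6)Mv².
Energy conservation from release (height h) to the top (height 2r): Mgh = Mg(2r) + (5/6)M·gr.
Thus h_min = 2r + (1+k)r/2 = r(2 + 1.667/2) = 0.528 × 2.833 ≈ 1.50 m.

h_min ≈ 1.50 m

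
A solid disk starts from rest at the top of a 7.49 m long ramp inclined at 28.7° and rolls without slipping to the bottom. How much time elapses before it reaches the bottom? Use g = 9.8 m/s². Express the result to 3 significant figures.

t ≈ 2.19 s

With I = (1/2)MR², the ratio k = I/(MR²) is 0.5.
Translational: Mg sinθ − f = Ma. Rotational about the CM: fR = Iα = kMRa, so f = kMa.
Hence a = g sinθ/(1+k) = 9.8×sin28.7°/1.5 = 3.137 m/s².
Starting from rest, L = ½at², so t = √(2L/a) = √(2×7.49/3.137) ≈ 2.19 s.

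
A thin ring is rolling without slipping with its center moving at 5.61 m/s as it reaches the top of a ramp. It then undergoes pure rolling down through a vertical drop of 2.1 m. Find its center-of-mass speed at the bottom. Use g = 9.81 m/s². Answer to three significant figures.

The moment of inertia is MR², giving k ≡ I/(MR²) = 1.
The rolling condition ω = v/R makes the rotational term ½I(v/R)² = ½kMv², so KE_total = ½(1+k)Mv² = Mv².
Conserving energy between top and bottom: Mv² = Mv₀² + Mgh, hence v² = v₀² + 2gh/(1+k).
v = √(5.61² + 2×9.81×2.1/2) = √52.07 ≈ 7.22 m/s.

v ≈ 7.22 m/s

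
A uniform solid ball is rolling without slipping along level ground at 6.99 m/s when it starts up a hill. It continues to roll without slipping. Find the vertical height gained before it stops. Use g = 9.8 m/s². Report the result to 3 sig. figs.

h ≈ 3.49 m

With I = (2/5)MR², the ratio k = I/(MR²) is 0.4.
Since it rolls without slipping, ω = v/R and KE = ½Mv² + ½Iω² = ½(1+k)Mv² = (7/10)Mv².
All of this converts to potential energy at the highest point: (7/10)Mv₀² = Mgh.
Thus h = (1+k)v₀²/(2g) = 1.4 × 6.99² / (2 × 9.8) ≈ 3.49 m.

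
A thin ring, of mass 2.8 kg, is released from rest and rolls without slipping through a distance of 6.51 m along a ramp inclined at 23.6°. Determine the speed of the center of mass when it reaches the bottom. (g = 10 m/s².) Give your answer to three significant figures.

For this body I = MR², i.e. k = I/(MR²) = 1.
Pure rolling means v = ωR; then KE = ½Mv² + ½I(v/R)² = ½(1+k)Mv² = Mv².
The vertical drop is h = L sinθ = 6.51 × sin23.6° = 2.606 m.
Setting Mgh = Mv² gives v = √(2gh/(1+k)) = √(2·10·2.606/2) ≈ 5.11 m/s.

v ≈ 5.11 m/s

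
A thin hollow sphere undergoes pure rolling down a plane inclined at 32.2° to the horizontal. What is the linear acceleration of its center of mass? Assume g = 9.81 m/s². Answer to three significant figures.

a ≈ 3.14 m/s²

Here I = (2/3)MR², so the shape factor k = I/(MR²) = 2/3.
Newton's second law down the slope: Mg sinθ − f = Ma. The torque equation fR = Iα (with α = a/R) gives f = kMa.
Eliminating f: Mg sinθ = (1+k)Ma, so a = g sinθ/(1+k) = 9.81 × sin32.2° / 1.667 ≈ 3.14 m/s².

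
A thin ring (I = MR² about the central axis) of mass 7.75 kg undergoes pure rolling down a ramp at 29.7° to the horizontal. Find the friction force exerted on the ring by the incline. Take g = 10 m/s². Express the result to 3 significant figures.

f ≈ 19.2 N

Here I = MR², so the shape factor k = I/(MR²) = 1.
Along the incline Mg sinθ − f = Ma, and torque about the center fR = Iα = kMR²(a/R) gives f = kMa.
Combining, a = g sinθ/(1+k) and f = kMa = kMg sinθ/(1+k).
f = 1 × 7.75 × 10 × sin29.7° / 2 ≈ 19.2 N.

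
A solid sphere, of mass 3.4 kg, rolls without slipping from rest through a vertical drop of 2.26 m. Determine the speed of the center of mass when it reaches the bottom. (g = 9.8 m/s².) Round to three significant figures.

For this body I = (2/5)MR², i.e. k = I/(MR²) = 0.4.
Pure rolling means v = ωR; then KE = ½Mv² + ½I(v/R)² = ½(1+k)Mv² = (7/10)Mv².
Energy conservation: Mgh = (7/10)Mv², so v = √(2gh/(1+k)) = √(2 × 9.8 × 2.26 / 1.4) ≈ 5.62 m/s.

v ≈ 5.62 m/s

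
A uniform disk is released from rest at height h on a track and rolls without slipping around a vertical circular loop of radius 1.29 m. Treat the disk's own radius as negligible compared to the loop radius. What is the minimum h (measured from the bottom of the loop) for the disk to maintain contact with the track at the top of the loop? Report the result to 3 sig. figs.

Here I = (1/2)MR², so the shape factor k = I/(MR²) = 0.5.
At the top, contact is just lost when gravity alone supplies the centripetal force: Mg = Mv_top²/r, i.e. v_top² = gr.
With ω = v/R, the kinetic energy at speed v is ½(1+k)Mv² = (3/4)Mv².
Energy conservation from release (height h) to the top (height 2r): Mgh = Mg(2r) + (3/4)M·gr.
Thus h_min = 2r + (1+k)r/2 = r(2 + 1.5/2) = 1.29 × 2.75 ≈ 3.55 m.

h_min ≈ 3.55 m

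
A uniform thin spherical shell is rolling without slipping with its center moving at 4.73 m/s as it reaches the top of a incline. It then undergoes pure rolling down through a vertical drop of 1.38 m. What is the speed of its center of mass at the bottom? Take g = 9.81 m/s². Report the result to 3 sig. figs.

v ≈ 6.21 m/s

The moment of inertia is (2/3)MR², giving k ≡ I/(MR²) = 2/3.
Rolling without slipping gives ω = v/R, so the total kinetic energy is ½Mv² + ½Iω² = ½(1+k)Mv² = (5/6)Mv².
Conserving energy between top and bottom: (5/6)Mv² = (5/6)Mv₀² + Mgh, hence v² = v₀² + 2gh/(1+k).
v = √(4.73² + 2×9.81×1.38/1.667) = √38.62 ≈ 6.21 m/s.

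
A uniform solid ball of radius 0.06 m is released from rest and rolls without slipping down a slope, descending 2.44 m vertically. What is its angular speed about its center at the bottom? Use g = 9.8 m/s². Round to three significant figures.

With I = (2/5)MR², the ratio k = I/(MR²) is 0.4.
Rolling without slipping gives ω = v/R, so the total kinetic energy is ½Mv² + ½Iω² = ½(1+k)Mv² = (7/10)Mv².
Energy conservation Mgh = ½(1+k)Mv² gives v = √(2gh/(1+k)) = √(2 × 9.8 × 2.44 / 1.4) = 5.845 m/s.
Then ω = v/R = 5.845 / 0.06 ≈ 97.4 rad/s.

ω ≈ 97.4 rad/s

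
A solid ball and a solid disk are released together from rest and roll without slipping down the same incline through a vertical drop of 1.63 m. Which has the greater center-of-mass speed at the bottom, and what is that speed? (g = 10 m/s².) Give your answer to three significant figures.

the solid ball, at v ≈ 4.83 m/s

For rolling without slipping, Mgh = ½(1+k)Mv² where k = I/(MR²), so v = √(2gh/(1+k)).
Solid ball: k = 0.4, giving v = √(2×10×1.63/1.4) = 4.826 m/s.
Solid disk: k = 0.5, giving v = √(2×10×1.63/1.5) = 4.662 m/s.
The smaller k wins: the solid ball, at ≈ 4.83 m/s.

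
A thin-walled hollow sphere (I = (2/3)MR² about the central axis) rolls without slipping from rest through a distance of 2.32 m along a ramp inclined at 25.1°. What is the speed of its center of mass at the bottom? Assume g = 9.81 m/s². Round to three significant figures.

For this body I = (2/3)MR², i.e. k = I/(MR²) = 2/3.
The rolling condition ω = v/R makes the rotational term ½I(v/R)² = ½kMv², so KE_total = ½(1+k)Mv² = (5/6)Mv².
The vertical drop is h = L sinθ = 2.32 × sin25.1° = 0.9841 m.
Energy conservation: Mgh = (5/6)Mv², so v = √(2gh/(1+k)) = √(2 × 9.81 × 0.9841 / 1.667) ≈ 3.40 m/s.

v ≈ 3.40 m/s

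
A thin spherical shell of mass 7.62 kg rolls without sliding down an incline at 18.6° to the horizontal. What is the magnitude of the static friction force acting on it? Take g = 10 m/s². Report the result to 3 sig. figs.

f ≈ 9.72 N

With I = (2/3)MR², the ratio k = I/(MR²) is 2/3.
Newton's second law down the slope: Mg sinθ − f = Ma. The torque equation fR = Iα (with α = a/R) gives f = kMa.
Combining, a = g sinθ/(1+k) and f = kMa = kMg sinθ/(1+k).
f = (2/3) × 7.62 × 10 × sin18.6° / 1.667 ≈ 9.72 N.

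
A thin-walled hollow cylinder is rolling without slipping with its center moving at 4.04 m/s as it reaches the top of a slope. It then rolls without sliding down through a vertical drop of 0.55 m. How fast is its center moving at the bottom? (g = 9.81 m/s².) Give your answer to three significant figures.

For this body I = MR², i.e. k = I/(MR²) = 1.
Pure rolling means v = ωR; then KE = ½Mv² + ½I(v/R)² = ½(1+k)Mv² = Mv².
Conserving energy between top and bottom: Mv² = Mv₀² + Mgh, hence v² = v₀² + 2gh/(1+k).
v = √(4.04² + 2×9.81×0.55/2) = √21.72 ≈ 4.66 m/s.

v ≈ 4.66 m/s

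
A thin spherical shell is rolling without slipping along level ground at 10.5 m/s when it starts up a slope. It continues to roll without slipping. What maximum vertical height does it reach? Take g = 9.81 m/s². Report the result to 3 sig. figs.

h ≈ 9.37 m

For this body I = (2/3)MR², i.e. k = I/(MR²) = 2/3.
The rolling condition ω = v/R makes the rotational term ½I(v/R)² = ½kMv², so KE_total = ½(1+k)Mv² = (5/6)Mv².
At the top the kinetic energy is zero, so (5/6)Mv₀² = Mgh.
Thus h = (1+k)v₀²/(2g) = 1.667 × 10.5² / (2 × 9.81) ≈ 9.37 m.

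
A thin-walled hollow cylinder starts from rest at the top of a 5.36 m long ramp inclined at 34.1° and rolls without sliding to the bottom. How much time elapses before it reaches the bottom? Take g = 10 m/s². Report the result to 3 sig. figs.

With I = MR², the ratio k = I/(MR²) is 1.
Translational: Mg sinθ − f = Ma. Rotational about the CM: fR = Iα = kMRa, so f = kMa.
Hence a = g sinθ/(1+k) = 10×sin34.1°/2 = 2.803 m/s².
With constant a from rest, t = √(2L/a) = √(2·5.36/2.803) ≈ 1.96 s.

t ≈ 1.96 s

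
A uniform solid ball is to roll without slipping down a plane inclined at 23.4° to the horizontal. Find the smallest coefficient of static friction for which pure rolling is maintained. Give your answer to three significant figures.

The moment of inertia is (2/5)MR², giving k ≡ I/(MR²) = 0.4.
Translational: Mg sinθ − f = Ma. Rotational about the CM: fR = Iα = kMRa, so f = kMa.
These give a = g sinθ/(1+k) and the required friction f = kMg sinθ/(1+k).
With N = Mg cosθ, the no-slip condition f ≤ μN gives μ_min = f/N = k tanθ/(1+k).
μ_min = 0.4 × tan23.4° / 1.4 ≈ 0.124.

μ_min ≈ 0.124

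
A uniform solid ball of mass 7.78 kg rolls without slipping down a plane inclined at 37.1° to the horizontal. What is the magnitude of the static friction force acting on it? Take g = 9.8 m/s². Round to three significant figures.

f ≈ 13.1 N

The moment of inertia is (2/5)MR², giving k ≡ I/(MR²) = 0.4.
Newton's second law down the slope: Mg sinθ − f = Ma. The torque equation fR = Iα (with α = a/R) gives f = kMa.
Combining, a = g sinθ/(1+k) and f = kMa = kMg sinθ/(1+k).
f = 0.4 × 7.78 × 9.8 × sin37.1° / 1.4 ≈ 13.1 N.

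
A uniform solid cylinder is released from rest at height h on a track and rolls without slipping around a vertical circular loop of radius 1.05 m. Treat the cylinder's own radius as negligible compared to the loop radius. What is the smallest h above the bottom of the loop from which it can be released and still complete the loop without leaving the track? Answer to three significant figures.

With I = (1/2)MR², the ratio k = I/(MR²) is 0.5.
At the top of the loop, the minimum-contact condition is Mg = Mv_top²/r, so v_top² = gr.
With ω = v/R, the kinetic energy at speed v is ½(1+k)Mv² = (3/4)Mv².
Energy conservation from release (height h) to the top (height 2r): Mgh = Mg(2r) + (3/4)M·gr.
Thus h_min = 2r + (1+k)r/2 = r(2 + 1.5/2) = 1.05 × 2.75 ≈ 2.89 m.

h_min ≈ 2.89 m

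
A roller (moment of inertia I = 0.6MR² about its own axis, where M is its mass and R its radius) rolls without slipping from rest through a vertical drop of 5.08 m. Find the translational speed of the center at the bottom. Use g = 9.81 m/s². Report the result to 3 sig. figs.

The moment of inertia is 0.6MR², giving k ≡ I/(MR²) = 0.6.
Since it rolls without slipping, ω = v/R and KE = ½Mv² + ½Iω² = ½(1+k)Mv² = (4/5)Mv².
Setting Mgh = (4/5)Mv² gives v = √(2gh/(1+k)) = √(2·9.81·5.08/1.6) ≈ 7.89 m/s.

v ≈ 7.89 m/s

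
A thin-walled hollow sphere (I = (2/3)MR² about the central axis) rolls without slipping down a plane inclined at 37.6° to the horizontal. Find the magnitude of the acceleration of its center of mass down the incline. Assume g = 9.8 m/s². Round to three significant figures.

The moment of inertia is (2/3)MR², giving k ≡ I/(MR²) = 2/3.
Along the incline Mg sinθ − f = Ma, and torque about the center fR = Iα = kMR²(a/R) gives f = kMa.
Eliminating f: Mg sinθ = (1+k)Ma, so a = g sinθ/(1+k) = 9.8 × sin37.6° / 1.667 ≈ 3.59 m/s².

a ≈ 3.59 m/s²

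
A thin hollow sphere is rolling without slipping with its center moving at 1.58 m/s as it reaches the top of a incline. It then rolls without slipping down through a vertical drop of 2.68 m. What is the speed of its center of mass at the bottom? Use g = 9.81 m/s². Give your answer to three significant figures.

v ≈ 5.83 m/s

The moment of inertia is (2/3)MR², giving k ≡ I/(MR²) = 2/3.
Since it rolls without slipping, ω = v/R and KE = ½Mv² + ½Iω² = ½(1+k)Mv² = (5/6)Mv².
Energy conservation: (5/6)Mv₀² + Mgh = (5/6)Mv², so v² = v₀² + 2gh/(1+k).
v = √(1.58² + 2×9.81×2.68/1.667) = √34.05 ≈ 5.83 m/s.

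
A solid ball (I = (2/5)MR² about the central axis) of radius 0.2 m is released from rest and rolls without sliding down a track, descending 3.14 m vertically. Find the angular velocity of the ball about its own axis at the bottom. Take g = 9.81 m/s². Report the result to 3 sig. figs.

ω ≈ 33.2 rad/s

With I = (2/5)MR², the ratio k = I/(MR²) is 0.4.
Rolling without slipping gives ω = v/R, so the total kinetic energy is ½Mv² + ½Iω² = ½(1+k)Mv² = (7/10)Mv².
Energy conservation Mgh = ½(1+k)Mv² gives v = √(2gh/(1+k)) = √(2 × 9.81 × 3.14 / 1.4) = 6.634 m/s.
Then ω = v/R = 6.634 / 0.2 ≈ 33.2 rad/s.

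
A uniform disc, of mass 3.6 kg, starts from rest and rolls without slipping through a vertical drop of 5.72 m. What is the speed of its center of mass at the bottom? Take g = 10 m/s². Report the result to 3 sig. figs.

v ≈ 8.73 m/s

The moment of inertia is (1/2)MR², giving k ≡ I/(MR²) = 0.5.
Since it rolls without slipping, ω = v/R and KE = ½Mv² + ½Iω² = ½(1+k)Mv² = (3/4)Mv².
Setting Mgh = (3/4)Mv² gives v = √(2gh/(1+k)) = √(2·10·5.72/1.5) ≈ 8.73 m/s.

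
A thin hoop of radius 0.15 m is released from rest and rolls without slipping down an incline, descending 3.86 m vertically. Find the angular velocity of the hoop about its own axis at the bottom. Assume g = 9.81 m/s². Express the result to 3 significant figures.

With I = MR², the ratio k = I/(MR²) is 1.
Rolling without slipping gives ω = v/R, so the total kinetic energy is ½Mv² + ½Iω² = ½(1+k)Mv² = Mv².
Energy conservation Mgh = ½(1+k)Mv² gives v = √(2gh/(1+k)) = √(2 × 9.81 × 3.86 / 2) = 6.154 m/s.
Then ω = v/R = 6.154 / 0.15 ≈ 41.0 rad/s.

ω ≈ 41.0 rad/s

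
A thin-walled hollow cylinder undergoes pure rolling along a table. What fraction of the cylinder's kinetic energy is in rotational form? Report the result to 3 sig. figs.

For this body I = MR², i.e. k = I/(MR²) = 1.
Since ω = v/R, the translational part is ½Mv² and the rotational part is ½I(v/R)² = ½kMv²; the total is ½(1+k)Mv².
The rotational fraction is therefore k/(1+k) = 1/2 ≈ 0.500.

fraction ≈ 0.500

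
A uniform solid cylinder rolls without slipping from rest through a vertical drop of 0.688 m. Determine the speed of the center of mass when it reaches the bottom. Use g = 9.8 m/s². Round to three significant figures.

Here I = (1/2)MR², so the shape factor k = I/(MR²) = 0.5.
The rolling condition ω = v/R makes the rotational term ½I(v/R)² = ½kMv², so KE_total = ½(1+k)Mv² = (3/4)Mv².
Energy conservation: Mgh = (3/4)Mv², so v = √(2gh/(1+k)) = √(2 × 9.8 × 0.688 / 1.5) ≈ 3.00 m/s.

v ≈ 3.00 m/s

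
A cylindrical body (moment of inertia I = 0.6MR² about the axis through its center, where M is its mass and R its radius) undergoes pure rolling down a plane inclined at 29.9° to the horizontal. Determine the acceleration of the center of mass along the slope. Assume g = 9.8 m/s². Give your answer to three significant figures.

Here I = 0.6MR², so the shape factor k = I/(MR²) = 0.6.
Translational: Mg sinθ − f = Ma. Rotational about the CM: fR = Iα = kMRa, so f = kMa.
Eliminating f: Mg sinθ = (1+k)Ma, so a = g sinθ/(1+k) = 9.8 × sin29.9° / 1.6 ≈ 3.05 m/s².

a ≈ 3.05 m/s²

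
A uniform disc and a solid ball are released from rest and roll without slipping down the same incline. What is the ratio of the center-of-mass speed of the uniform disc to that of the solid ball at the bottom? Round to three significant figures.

Each satisfies Mgh = ½(1+k)Mv² with k = I/(MR²), so v ∝ 1/√(1+k).
For the uniform disc k = 0.5; for the solid ball k = 0.4.
v₁/v₂ = √((1+k₂)/(1+k₁)) = √(1.4/1.5) ≈ 0.966.

v_ratio ≈ 0.966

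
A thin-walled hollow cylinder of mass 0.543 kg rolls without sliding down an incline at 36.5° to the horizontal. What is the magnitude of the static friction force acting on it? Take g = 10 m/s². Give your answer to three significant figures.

For this body I = MR², i.e. k = I/(MR²) = 1.
Translational: Mg sinθ − f = Ma. Rotational about the CM: fR = Iα = kMRa, so f = kMa.
Combining, a = g sinθ/(1+k) and f = kMa = kMg sinθ/(1+k).
f = 1 × 0.543 × 10 × sin36.5° / 2 ≈ 1.61 N.

f ≈ 1.61 N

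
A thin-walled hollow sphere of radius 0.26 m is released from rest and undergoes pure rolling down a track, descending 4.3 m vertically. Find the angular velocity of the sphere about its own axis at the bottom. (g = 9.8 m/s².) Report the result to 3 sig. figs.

ω ≈ 27.4 rad/s

With I = (2/3)MR², the ratio k = I/(MR²) is 2/3.
Rolling without slipping gives ω = v/R, so the total kinetic energy is ½Mv² + ½Iω² = ½(1+k)Mv² = (5/6)Mv².
Energy conservation Mgh = ½(1+k)Mv² gives v = √(2gh/(1+k)) = √(2 × 9.8 × 4.3 / 1.667) = 7.111 m/s.
The angular speed follows from ω = v/R = 7.111/0.26 ≈ 27.4 rad/s.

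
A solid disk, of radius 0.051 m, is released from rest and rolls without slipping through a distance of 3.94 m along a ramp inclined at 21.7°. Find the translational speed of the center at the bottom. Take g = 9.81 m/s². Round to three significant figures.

v ≈ 4.37 m/s

The moment of inertia is (1/2)MR², giving k ≡ I/(MR²) = 0.5.
The rolling condition ω = v/R makes the rotational term ½I(v/R)² = ½kMv², so KE_total = ½(1+k)Mv² = (3/4)Mv².
The vertical drop is h = L sinθ = 3.94 × sin21.7° = 1.457 m.
Setting Mgh = (3/4)Mv² gives v = √(2gh/(1+k)) = √(2·9.81·1.457/1.5) ≈ 4.37 m/s.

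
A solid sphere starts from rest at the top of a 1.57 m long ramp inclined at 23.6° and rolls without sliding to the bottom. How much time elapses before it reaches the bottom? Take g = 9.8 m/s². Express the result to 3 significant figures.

t ≈ 1.06 s

Here I = (2/5)MR², so the shape factor k = I/(MR²) = 0.4.
Newton's second law down the slope: Mg sinθ − f = Ma. The torque equation fR = Iα (with α = a/R) gives f = kMa.
Hence a = g sinθ/(1+k) = 9.8×sin23.6°/1.4 = 2.802 m/s².
Starting from rest, L = ½at², so t = √(2L/a) = √(2×1.57/2.802) ≈ 1.06 s.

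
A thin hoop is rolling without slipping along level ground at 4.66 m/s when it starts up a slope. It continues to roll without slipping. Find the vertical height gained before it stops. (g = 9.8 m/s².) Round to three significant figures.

h ≈ 2.22 m

The moment of inertia is MR², giving k ≡ I/(MR²) = 1.
Since it rolls without slipping, ω = v/R and KE = ½Mv² + ½Iω² = ½(1+k)Mv² = Mv².
At the top the kinetic energy is zero, so Mv₀² = Mgh.
Thus h = (1+k)v₀²/(2g) = 2 × 4.66² / (2 × 9.8) ≈ 2.22 m.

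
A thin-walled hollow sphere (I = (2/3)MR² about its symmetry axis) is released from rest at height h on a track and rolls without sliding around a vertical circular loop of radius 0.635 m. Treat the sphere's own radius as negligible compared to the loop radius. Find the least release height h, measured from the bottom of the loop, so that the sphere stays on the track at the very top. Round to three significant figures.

For this body I = (2/3)MR², i.e. k = I/(MR²) = 2/3.
At the top, contact is just lost when gravity alone supplies the centripetal force: Mg = Mv_top²/r, i.e. v_top² = gr.
With ω = v/R, the kinetic energy at speed v is ½(1+k)Mv² = (5/6)Mv².
Energy conservation from release (height h) to the top (height 2r): Mgh = Mg(2r) + (5/6)M·gr.
Thus h_min = 2r + (1+k)r/2 = r(2 + 1.667/2) = 0.635 × 2.833 ≈ 1.80 m.

h_min ≈ 1.80 m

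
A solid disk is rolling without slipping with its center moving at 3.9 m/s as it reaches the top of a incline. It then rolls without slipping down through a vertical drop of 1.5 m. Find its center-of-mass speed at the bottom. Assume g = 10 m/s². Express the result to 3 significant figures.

With I = (1/2)MR², the ratio k = I/(MR²) is 0.5.
Since it rolls without slipping, ω = v/R and KE = ½Mv² + ½Iω² = ½(1+k)Mv² = (3/4)Mv².
Conserving energy between top and bottom: (3/4)Mv² = (3/4)Mv₀² + Mgh, hence v² = v₀² + 2gh/(1+k).
v = √(3.9² + 2×10×1.5/1.5) = √35.21 ≈ 5.93 m/s.

v ≈ 5.93 m/s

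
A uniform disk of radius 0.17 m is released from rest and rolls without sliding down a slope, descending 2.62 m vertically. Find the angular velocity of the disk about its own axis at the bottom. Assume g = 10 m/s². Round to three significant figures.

ω ≈ 34.8 rad/s

The moment of inertia is (1/2)MR², giving k ≡ I/(MR²) = 0.5.
Since it rolls without slipping, ω = v/R and KE = ½Mv² + ½Iω² = ½(1+k)Mv² = (3/4)Mv².
Energy conservation Mgh = ½(1+k)Mv² gives v = √(2gh/(1+k)) = √(2 × 10 × 2.62 / 1.5) = 5.91 m/s.
The angular speed follows from ω = v/R = 5.91/0.17 ≈ 34.8 rad/s.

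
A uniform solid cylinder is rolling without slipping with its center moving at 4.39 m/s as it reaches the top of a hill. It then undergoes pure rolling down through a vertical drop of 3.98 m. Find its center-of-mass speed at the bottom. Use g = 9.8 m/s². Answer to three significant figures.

v ≈ 8.44 m/s

With I = (1/2)MR², the ratio k = I/(MR²) is 0.5.
Pure rolling means v = ωR; then KE = ½Mv² + ½I(v/R)² = ½(1+k)Mv² = (3/4)Mv².
Conserving energy between top and bottom: (3/4)Mv² = (3/4)Mv₀² + Mgh, hence v² = v₀² + 2gh/(1+k).
v = √(4.39² + 2×9.8×3.98/1.5) = √71.28 ≈ 8.44 m/s.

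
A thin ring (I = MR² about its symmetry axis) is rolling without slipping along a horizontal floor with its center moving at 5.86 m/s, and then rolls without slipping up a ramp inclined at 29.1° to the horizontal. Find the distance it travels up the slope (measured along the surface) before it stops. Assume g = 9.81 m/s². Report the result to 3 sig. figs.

d ≈ 7.20 m

For this body I = MR², i.e. k = I/(MR²) = 1.
The rolling condition ω = v/R makes the rotational term ½I(v/R)² = ½kMv², so KE_total = ½(1+k)Mv² = Mv².
Setting this equal to Mgh gives the vertical rise h = (1+k)v₀²/(2g) = 2×5.86²/(2×9.81) = 3.5 m.
Along the incline, d = h/sinθ = 3.5/sin29.1° ≈ 7.20 m.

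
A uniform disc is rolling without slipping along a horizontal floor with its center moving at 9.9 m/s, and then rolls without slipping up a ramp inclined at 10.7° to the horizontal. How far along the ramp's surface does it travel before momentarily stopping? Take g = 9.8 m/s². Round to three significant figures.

The moment of inertia is (1/2)MR², giving k ≡ I/(MR²) = 0.5.
Rolling without slipping gives ω = v/R, so the total kinetic energy is ½Mv² + ½Iω² = ½(1+k)Mv² = (3/4)Mv².
Setting this equal to Mgh gives the vertical rise h = (1+k)v₀²/(2g) = 1.5×9.9²/(2×9.8) = 7.501 m.
Along the incline, d = h/sinθ = 7.501/sin10.7° ≈ 40.4 m.

d ≈ 40.4 m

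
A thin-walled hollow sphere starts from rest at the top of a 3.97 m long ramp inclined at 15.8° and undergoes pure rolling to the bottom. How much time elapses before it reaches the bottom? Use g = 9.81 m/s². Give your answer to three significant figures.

For this body I = (2/3)MR², i.e. k = I/(MR²) = 2/3.
Translational: Mg sinθ − f = Ma. Rotational about the CM: fR = Iα = kMRa, so f = kMa.
Hence a = g sinθ/(1+k) = 9.81×sin15.8°/1.667 = 1.603 m/s².
With constant a from rest, t = √(2L/a) = √(2·3.97/1.603) ≈ 2.23 s.

t ≈ 2.23 s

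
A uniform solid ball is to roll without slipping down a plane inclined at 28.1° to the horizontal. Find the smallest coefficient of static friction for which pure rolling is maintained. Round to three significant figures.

With I = (2/5)MR², the ratio k = I/(MR²) is 0.4.
Newton's second law down the slope: Mg sinθ − f = Ma. The torque equation fR = Iα (with α = a/R) gives f = kMa.
These give a = g sinθ/(1+k) and the required friction f = kMg sinθ/(1+k).
The normal force is N = Mg cosθ, so μ_min = f/N = k tanθ/(1+k).
μ_min = 0.4 × tan28.1° / 1.4 ≈ 0.153.

μ_min ≈ 0.153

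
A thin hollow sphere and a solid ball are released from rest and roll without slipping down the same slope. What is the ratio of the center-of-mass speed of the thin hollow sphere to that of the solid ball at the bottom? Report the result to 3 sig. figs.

v_ratio ≈ 0.917

Each satisfies Mgh = ½(1+k)Mv² with k = I/(MR²), so v ∝ 1/√(1+k).
For the thin hollow sphere k = 2/3; for the solid ball k = 0.4.
v₁/v₂ = √((1+k₂)/(1+k₁)) = √(1.4/1.667) ≈ 0.917.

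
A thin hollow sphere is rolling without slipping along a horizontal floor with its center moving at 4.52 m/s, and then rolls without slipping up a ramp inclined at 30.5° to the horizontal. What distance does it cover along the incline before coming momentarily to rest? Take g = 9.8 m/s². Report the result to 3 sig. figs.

The moment of inertia is (2/3)MR², giving k ≡ I/(MR²) = 2/3.
Since it rolls without slipping, ω = v/R and KE = ½Mv² + ½Iω² = ½(1+k)Mv² = (5/6)Mv².
Setting this equal to Mgh gives the vertical rise h = (1+k)v₀²/(2g) = 1.667×4.52²/(2×9.8) = 1.737 m.
The distance along the slope is d = h/sinθ = 1.737/sin30.5° ≈ 3.42 m.

d ≈ 3.42 m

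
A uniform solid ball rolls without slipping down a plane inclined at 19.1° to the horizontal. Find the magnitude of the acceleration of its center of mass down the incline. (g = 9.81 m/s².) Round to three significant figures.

With I = (2/5)MR², the ratio k = I/(MR²) is 0.4.
Newton's second law down the slope: Mg sinθ − f = Ma. The torque equation fR = Iα (with α = a/R) gives f = kMa.
Eliminating f: Mg sinθ = (1+k)Ma, so a = g sinθ/(1+k) = 9.81 × sin19.1° / 1.4 ≈ 2.29 m/s².

a ≈ 2.29 m/s²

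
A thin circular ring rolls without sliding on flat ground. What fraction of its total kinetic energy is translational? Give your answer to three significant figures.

fraction ≈ 0.500

For this body I = MR², i.e. k = I/(MR²) = 1.
With ω = v/R, KE_trans = ½Mv² and KE_rot = ½Iω² = ½kMv², so KE_total = ½(1+k)Mv².
The translational fraction is therefore 1/(1+k) = 1/2 ≈ 0.500.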